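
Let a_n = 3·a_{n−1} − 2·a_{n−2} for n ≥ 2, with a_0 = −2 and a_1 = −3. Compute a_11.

−2049

With companion matrix M = [[3, −2], [1, 0]], [a_n, a_{n−1}]ᵀ = M·[a_{n−1}, a_{n−2}]ᵀ, so [a_11, a_10]ᵀ = M¹⁰·[a_1, a_0]ᵀ.
M¹⁰ = [[2047, −2046], [1023, −1022]], giving [a_11, a_10]ᵀ = [[−2049], [−1025]].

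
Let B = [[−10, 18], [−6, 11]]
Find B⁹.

[[−1540, 3078], [−1026, 2051]]

tr B = 1 and det B = −2, so the characteristic polynomial is λ² − (1)λ + (−2) with roots −1 and 2.
Eigenvectors give P = [[−2, 3], [−1, 2]] with P⁻¹ = [[−2, 3], [−1, 2]], and B = P·diag(−1, 2)·P⁻¹.
Then B⁹ = P·diag(−1, 512)·P⁻¹ = [[2, 1536], [1, 1024]] · [[−2, 3], [−1, 2]] = [[−1540, 3078], [−1026, 2051]].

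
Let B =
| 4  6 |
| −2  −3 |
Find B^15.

[[4, 6], [−2, −3]]

B² = B (a projection; rank 1, trace 1), so B^15 = B.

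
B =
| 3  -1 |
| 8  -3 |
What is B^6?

[[1, 0], [0, 1]]

B² = I (check: tr B = 0 and det B = -1), so B^6 = I since 6 is even.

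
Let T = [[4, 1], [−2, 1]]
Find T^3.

tr T = 5 and det T = 6, so the characteristic polynomial is λ² − (5)λ + (6) with roots 3 and 2.
Eigenvectors give P = [[−1, −1], [1, 2]] with P⁻¹ = [[−2, −1], [1, 1]], and T = P·diag(3, 2)·P⁻¹.
Then T^3 = P·diag(27, 8)·P⁻¹ = [[−27, −8], [27, 16]] · [[−2, −1], [1, 1]] = [[46, 19], [−38, −11]].

[[46, 19], [−38, −11]]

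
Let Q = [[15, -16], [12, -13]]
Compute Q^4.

[[321, -320], [240, -239]]

tr Q = 2 and det Q = -3, so the characteristic polynomial is λ² − (2)λ + (-3) with roots 3 and -1.
Eigenvectors give P = [[4, 1], [3, 1]] with P⁻¹ = [[1, -1], [-3, 4]], and Q = P·diag(3, -1)·P⁻¹.
Then Q^4 = P·diag(81, 1)·P⁻¹ = [[324, 1], [243, 1]] · [[1, -1], [-3, 4]] = [[321, -320], [240, -239]].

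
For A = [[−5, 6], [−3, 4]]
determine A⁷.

tr A = −1 and det A = −2, so the characteristic polynomial is λ² − (−1)λ + (−2) with roots 1 and −2.
Eigenvectors give P = [[−1, −2], [−1, −1]] with P⁻¹ = [[1, −2], [−1, 1]], and A = P·diag(1, −2)·P⁻¹.
Then A⁷ = P·diag(1, −128)·P⁻¹ = [[−1, 256], [−1, 128]] · [[1, −2], [−1, 1]] = [[−257, 258], [−129, 130]].

[[−257, 258], [−129, 130]]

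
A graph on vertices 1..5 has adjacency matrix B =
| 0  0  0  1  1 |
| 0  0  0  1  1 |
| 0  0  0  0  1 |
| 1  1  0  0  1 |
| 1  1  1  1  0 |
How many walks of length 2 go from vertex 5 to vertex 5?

The number of length-2 walks from vertex 5 to vertex 5 is entry (5,5) of B², where B is the adjacency matrix.
B² = [[2, 2, 1, 1, 1], [2, 2, 1, 1, 1], [1, 1, 1, 1, 0], [1, 1, 1, 3, 2], [1, 1, 0, 2, 4]]

4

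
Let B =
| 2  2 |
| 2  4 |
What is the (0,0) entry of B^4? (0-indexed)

B^2 = [[8, 12], [12, 20]]
B^3 = [[40, 64], [64, 104]]
B^4 = [[208, 336], [336, 544]]

208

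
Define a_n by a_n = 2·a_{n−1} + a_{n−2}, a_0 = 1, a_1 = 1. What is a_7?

239

With companion matrix T = [[2, 1], [1, 0]], [a_n, a_{n−1}]ᵀ = T·[a_{n−1}, a_{n−2}]ᵀ, so [a_7, a_6]ᵀ = T⁶·[a_1, a_0]ᵀ.
T⁶ = [[169, 70], [70, 29]], giving [a_7, a_6]ᵀ = [[239], [99]].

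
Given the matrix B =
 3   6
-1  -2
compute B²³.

B² = B (a projection; rank 1, trace 1), so B²³ = B.

[[3, 6], [-1, -2]]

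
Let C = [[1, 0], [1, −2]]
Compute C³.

C² = [[1, 0], [−1, 4]]
C³ = [[1, 0], [3, −8]]

[[1, 0], [3, −8]]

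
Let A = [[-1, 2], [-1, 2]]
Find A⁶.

[[-1, 2], [-1, 2]]

A² = A (a projection; rank 1, trace 1), so A⁶ = A.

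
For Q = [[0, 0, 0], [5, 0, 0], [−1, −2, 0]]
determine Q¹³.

Q is strictly triangular, hence nilpotent: Q³ = 0, so Q¹³ = 0.

[[0, 0, 0], [0, 0, 0], [0, 0, 0]]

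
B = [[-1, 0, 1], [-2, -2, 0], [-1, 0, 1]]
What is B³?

[[0, 0, 0], [-12, -8, 4], [0, 0, 0]]

B² = [[0, 0, 0], [6, 4, -2], [0, 0, 0]]
B³ = [[0, 0, 0], [-12, -8, 4], [0, 0, 0]]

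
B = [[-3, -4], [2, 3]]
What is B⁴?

B² = I (check: tr B = 0 and det B = -1), so B⁴ = I since 4 is even.

[[1, 0], [0, 1]]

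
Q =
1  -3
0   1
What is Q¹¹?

[[1, -33], [0, 1]]

Q = I + N where N = [[0, -3], [0, 0]] is strictly upper-triangular, so N² = 0.
(I + N)¹¹ = I + 11·N = [[1, -33], [0, 1]].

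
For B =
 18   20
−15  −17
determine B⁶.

[[2724, 2660], [−1995, −1931]]

tr B = 1 and det B = −6, so the characteristic polynomial is λ² − (1)λ + (−6) with roots −2 and 3.
Eigenvectors give P = [[−1, 4], [1, −3]] with P⁻¹ = [[3, 4], [1, 1]], and B = P·diag(−2, 3)·P⁻¹.
Then B⁶ = P·diag(64, 729)·P⁻¹ = [[−64, 2916], [64, −2187]] · [[3, 4], [1, 1]] = [[2724, 2660], [−1995, −1931]].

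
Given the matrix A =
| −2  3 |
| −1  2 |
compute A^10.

A² = I (check: tr A = 0 and det A = −1), so A^10 = I since 10 is even.

[[1, 0], [0, 1]]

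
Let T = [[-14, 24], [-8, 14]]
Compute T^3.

[[-56, 96], [-32, 56]]

tr T = 0 and det T = -4, so the characteristic polynomial is λ² − (0)λ + (-4) with roots 2 and -2.
Eigenvectors give P = [[3, -2], [2, -1]] with P⁻¹ = [[-1, 2], [-2, 3]], and T = P·diag(2, -2)·P⁻¹.
Then T^3 = P·diag(8, -8)·P⁻¹ = [[24, 16], [16, 8]] · [[-1, 2], [-2, 3]] = [[-56, 96], [-32, 56]].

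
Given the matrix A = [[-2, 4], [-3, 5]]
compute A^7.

tr A = 3 and det A = 2, so the characteristic polynomial is λ² − (3)λ + (2) with roots 1 and 2.
Eigenvectors give P = [[4, 1], [3, 1]] with P⁻¹ = [[1, -1], [-3, 4]], and A = P·diag(1, 2)·P⁻¹.
Then A^7 = P·diag(1, 128)·P⁻¹ = [[4, 128], [3, 128]] · [[1, -1], [-3, 4]] = [[-380, 508], [-381, 509]].

[[-380, 508], [-381, 509]]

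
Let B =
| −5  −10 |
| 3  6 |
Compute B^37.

[[−5, −10], [3, 6]]

B² = B (a projection; rank 1, trace 1), so B^37 = B.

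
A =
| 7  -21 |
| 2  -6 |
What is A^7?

[[7, -21], [2, -6]]

A² = A (a projection; rank 1, trace 1), so A^7 = A.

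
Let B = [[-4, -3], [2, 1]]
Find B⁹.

[[-1534, -1533], [1022, 1021]]

tr B = -3 and det B = 2, so the characteristic polynomial is λ² − (-3)λ + (2) with roots -2 and -1.
Eigenvectors give P = [[3, -1], [-2, 1]] with P⁻¹ = [[1, 1], [2, 3]], and B = P·diag(-2, -1)·P⁻¹.
Then B⁹ = P·diag(-512, -1)·P⁻¹ = [[-1536, 1], [1024, -1]] · [[1, 1], [2, 3]] = [[-1534, -1533], [1022, 1021]].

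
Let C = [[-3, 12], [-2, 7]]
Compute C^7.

tr C = 4 and det C = 3, so the characteristic polynomial is λ² − (4)λ + (3) with roots 3 and 1.
Eigenvectors give P = [[-2, 3], [-1, 1]] with P⁻¹ = [[1, -3], [1, -2]], and C = P·diag(3, 1)·P⁻¹.
Then C^7 = P·diag(2187, 1)·P⁻¹ = [[-4374, 3], [-2187, 1]] · [[1, -3], [1, -2]] = [[-4371, 13116], [-2186, 6559]].

[[-4371, 13116], [-2186, 6559]]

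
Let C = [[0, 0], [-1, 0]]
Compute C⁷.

[[0, 0], [0, 0]]

C is strictly triangular, hence nilpotent: C² = 0, so C⁷ = 0.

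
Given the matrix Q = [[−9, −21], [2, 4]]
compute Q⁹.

[[−134709, −402591], [38342, 114514]]

tr Q = −5 and det Q = 6, so the characteristic polynomial is λ² − (−5)λ + (6) with roots −3 and −2.
Eigenvectors give P = [[7, 3], [−2, −1]] with P⁻¹ = [[1, 3], [−2, −7]], and Q = P·diag(−3, −2)·P⁻¹.
Then Q⁹ = P·diag(−19683, −512)·P⁻¹ = [[−137781, −1536], [39366, 512]] · [[1, 3], [−2, −7]] = [[−134709, −402591], [38342, 114514]].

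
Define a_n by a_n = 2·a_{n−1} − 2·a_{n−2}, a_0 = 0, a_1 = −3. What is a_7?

24

With companion matrix A = [[2, −2], [1, 0]], [a_n, a_{n−1}]ᵀ = A·[a_{n−1}, a_{n−2}]ᵀ, so [a_7, a_6]ᵀ = A^6·[a_1, a_0]ᵀ.
A^6 = [[−8, 16], [−8, 8]], giving [a_7, a_6]ᵀ = [[24], [24]].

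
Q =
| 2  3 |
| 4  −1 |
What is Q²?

[[16, 3], [4, 13]]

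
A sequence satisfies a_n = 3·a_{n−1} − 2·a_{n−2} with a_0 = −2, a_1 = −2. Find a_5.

−2

With companion matrix B = [[3, −2], [1, 0]], [a_n, a_{n−1}]ᵀ = B·[a_{n−1}, a_{n−2}]ᵀ, so [a_5, a_4]ᵀ = B⁴·[a_1, a_0]ᵀ.
B⁴ = [[31, −30], [15, −14]], giving [a_5, a_4]ᵀ = [[−2], [−2]].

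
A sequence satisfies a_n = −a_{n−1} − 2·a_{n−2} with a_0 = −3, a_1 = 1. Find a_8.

45

With companion matrix M = [[−1, −2], [1, 0]], [a_n, a_{n−1}]ᵀ = M·[a_{n−1}, a_{n−2}]ᵀ, so [a_8, a_7]ᵀ = M⁷·[a_1, a_0]ᵀ.
M⁷ = [[3, −14], [7, 10]], giving [a_8, a_7]ᵀ = [[45], [−23]].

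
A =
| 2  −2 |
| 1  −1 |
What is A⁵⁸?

A² = A (a projection; rank 1, trace 1), so A⁵⁸ = A.

[[2, −2], [1, −1]]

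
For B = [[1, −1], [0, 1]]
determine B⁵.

B = I + N where N = [[0, −1], [0, 0]] is strictly upper-triangular, so N² = 0.
(I + N)⁵ = I + 5·N = [[1, −5], [0, 1]].

[[1, −5], [0, 1]]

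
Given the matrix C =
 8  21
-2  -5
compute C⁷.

[[890, 2667], [-254, -761]]

tr C = 3 and det C = 2, so the characteristic polynomial is λ² − (3)λ + (2) with roots 2 and 1.
Eigenvectors give P = [[7, -3], [-2, 1]] with P⁻¹ = [[1, 3], [2, 7]], and C = P·diag(2, 1)·P⁻¹.
Then C⁷ = P·diag(128, 1)·P⁻¹ = [[896, -3], [-256, 1]] · [[1, 3], [2, 7]] = [[890, 2667], [-254, -761]].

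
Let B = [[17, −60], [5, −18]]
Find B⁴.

tr B = −1 and det B = −6, so the characteristic polynomial is λ² − (−1)λ + (−6) with roots 2 and −3.
Eigenvectors give P = [[4, 3], [1, 1]] with P⁻¹ = [[1, −3], [−1, 4]], and B = P·diag(2, −3)·P⁻¹.
Then B⁴ = P·diag(16, 81)·P⁻¹ = [[64, 243], [16, 81]] · [[1, −3], [−1, 4]] = [[−179, 780], [−65, 276]].

[[−179, 780], [−65, 276]]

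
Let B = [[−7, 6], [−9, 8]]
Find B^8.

tr B = 1 and det B = −2, so the characteristic polynomial is λ² − (1)λ + (−2) with roots −1 and 2.
Eigenvectors give P = [[1, −2], [1, −3]] with P⁻¹ = [[3, −2], [1, −1]], and B = P·diag(−1, 2)·P⁻¹.
Then B^8 = P·diag(1, 256)·P⁻¹ = [[1, −512], [1, −768]] · [[3, −2], [1, −1]] = [[−509, 510], [−765, 766]].

[[−509, 510], [−765, 766]]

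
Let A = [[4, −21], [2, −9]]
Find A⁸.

tr A = −5 and det A = 6, so the characteristic polynomial is λ² − (−5)λ + (6) with roots −2 and −3.
Eigenvectors give P = [[−7, 3], [−2, 1]] with P⁻¹ = [[−1, 3], [−2, 7]], and A = P·diag(−2, −3)·P⁻¹.
Then A⁸ = P·diag(256, 6561)·P⁻¹ = [[−1792, 19683], [−512, 6561]] · [[−1, 3], [−2, 7]] = [[−37574, 132405], [−12610, 44391]].

[[−37574, 132405], [−12610, 44391]]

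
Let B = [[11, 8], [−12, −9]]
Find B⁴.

tr B = 2 and det B = −3, so the characteristic polynomial is λ² − (2)λ + (−3) with roots 3 and −1.
Eigenvectors give P = [[−1, 2], [1, −3]] with P⁻¹ = [[−3, −2], [−1, −1]], and B = P·diag(3, −1)·P⁻¹.
Then B⁴ = P·diag(81, 1)·P⁻¹ = [[−81, 2], [81, −3]] · [[−3, −2], [−1, −1]] = [[241, 160], [−240, −159]].

[[241, 160], [−240, −159]]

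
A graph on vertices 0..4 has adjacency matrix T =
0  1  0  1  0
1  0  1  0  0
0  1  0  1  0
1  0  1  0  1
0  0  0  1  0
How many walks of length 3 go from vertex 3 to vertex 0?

5

The number of length-3 walks from vertex 3 to vertex 0 is entry (3,0) of T³, where T is the adjacency matrix.
T² = [[2, 0, 2, 0, 1], [0, 2, 0, 2, 0], [2, 0, 2, 0, 1], [0, 2, 0, 3, 0], [1, 0, 1, 0, 1]]
T³ = [[0, 4, 0, 5, 0], [4, 0, 4, 0, 2], [0, 4, 0, 5, 0], [5, 0, 5, 0, 3], [0, 2, 0, 3, 0]]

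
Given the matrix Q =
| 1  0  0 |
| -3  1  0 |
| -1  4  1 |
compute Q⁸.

Q = I + N where N = [[0, 0, 0], [-3, 0, 0], [-1, 4, 0]] is strictly lower-triangular, so N³ = 0.
(I + N)⁸ = I + 8·N + 28·N² = [[1, 0, 0], [-24, 1, 0], [-344, 32, 1]].

[[1, 0, 0], [-24, 1, 0], [-344, 32, 1]]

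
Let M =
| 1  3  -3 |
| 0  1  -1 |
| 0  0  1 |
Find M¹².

M = I + N where N = [[0, 3, -3], [0, 0, -1], [0, 0, 0]] is strictly upper-triangular, so N³ = 0.
(I + N)¹² = I + 12·N + 66·N² = [[1, 36, -234], [0, 1, -12], [0, 0, 1]].

[[1, 36, -234], [0, 1, -12], [0, 0, 1]]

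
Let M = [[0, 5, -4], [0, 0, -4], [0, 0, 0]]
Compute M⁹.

[[0, 0, 0], [0, 0, 0], [0, 0, 0]]

M is strictly triangular, hence nilpotent: M³ = 0, so M⁹ = 0.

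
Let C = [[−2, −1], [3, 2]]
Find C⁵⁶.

[[1, 0], [0, 1]]

C² = I (check: tr C = 0 and det C = −1), so C⁵⁶ = I since 56 is even.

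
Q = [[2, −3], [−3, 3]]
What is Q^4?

Q^2 = [[13, −15], [−15, 18]]
Q^3 = [[71, −84], [−84, 99]]
Q^4 = [[394, −465], [−465, 549]]

[[394, −465], [−465, 549]]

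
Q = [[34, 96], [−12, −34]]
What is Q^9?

tr Q = 0 and det Q = −4, so the characteristic polynomial is λ² − (0)λ + (−4) with roots −2 and 2.
Eigenvectors give P = [[−8, 3], [3, −1]] with P⁻¹ = [[1, 3], [3, 8]], and Q = P·diag(−2, 2)·P⁻¹.
Then Q^9 = P·diag(−512, 512)·P⁻¹ = [[4096, 1536], [−1536, −512]] · [[1, 3], [3, 8]] = [[8704, 24576], [−3072, −8704]].

[[8704, 24576], [−3072, −8704]]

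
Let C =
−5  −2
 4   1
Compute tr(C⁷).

tr C = −4 and det C = 3, so the characteristic polynomial is λ² − (−4)λ + (3) with roots −1 and −3.
Eigenvectors give P = [[−1, 1], [2, −1]] with P⁻¹ = [[1, 1], [2, 1]], and C = P·diag(−1, −3)·P⁻¹.
Then C⁷ = P·diag(−1, −2187)·P⁻¹ = [[1, −2187], [−2, 2187]] · [[1, 1], [2, 1]] = [[−4373, −2186], [4372, 2185]].

−2188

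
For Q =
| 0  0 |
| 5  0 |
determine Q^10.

[[0, 0], [0, 0]]

Q is strictly triangular, hence nilpotent: Q^2 = 0, so Q^10 = 0.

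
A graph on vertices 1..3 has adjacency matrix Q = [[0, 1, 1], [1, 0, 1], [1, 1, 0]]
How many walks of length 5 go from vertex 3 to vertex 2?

11

The number of length-5 walks from vertex 3 to vertex 2 is entry (3,2) of Q^5, where Q is the adjacency matrix.
Q^2 = [[2, 1, 1], [1, 2, 1], [1, 1, 2]]
Q^3 = [[2, 3, 3], [3, 2, 3], [3, 3, 2]]
Q^4 = [[6, 5, 5], [5, 6, 5], [5, 5, 6]]
Q^5 = [[10, 11, 11], [11, 10, 11], [11, 11, 10]]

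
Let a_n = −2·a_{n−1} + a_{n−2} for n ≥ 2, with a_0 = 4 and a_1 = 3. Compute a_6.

−94

With companion matrix C = [[−2, 1], [1, 0]], [a_n, a_{n−1}]ᵀ = C·[a_{n−1}, a_{n−2}]ᵀ, so [a_6, a_5]ᵀ = C⁵·[a_1, a_0]ᵀ.
C⁵ = [[−70, 29], [29, −12]], giving [a_6, a_5]ᵀ = [[−94], [39]].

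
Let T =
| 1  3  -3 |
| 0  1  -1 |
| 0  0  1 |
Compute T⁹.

T = I + N where N = [[0, 3, -3], [0, 0, -1], [0, 0, 0]] is strictly upper-triangular, so N³ = 0.
(I + N)⁹ = I + 9·N + 36·N² = [[1, 27, -135], [0, 1, -9], [0, 0, 1]].

[[1, 27, -135], [0, 1, -9], [0, 0, 1]]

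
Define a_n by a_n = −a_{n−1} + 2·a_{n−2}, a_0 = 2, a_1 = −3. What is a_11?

−3413

With companion matrix M = [[−1, 2], [1, 0]], [a_n, a_{n−1}]ᵀ = M·[a_{n−1}, a_{n−2}]ᵀ, so [a_11, a_10]ᵀ = M^10·[a_1, a_0]ᵀ.
M^10 = [[683, −682], [−341, 342]], giving [a_11, a_10]ᵀ = [[−3413], [1707]].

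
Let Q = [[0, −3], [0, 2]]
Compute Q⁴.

[[0, −24], [0, 16]]

Q² = [[0, −6], [0, 4]]
Q³ = [[0, −12], [0, 8]]
Q⁴ = [[0, −24], [0, 16]]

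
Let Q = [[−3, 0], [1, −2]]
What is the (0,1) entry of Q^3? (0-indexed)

Q^2 = [[9, 0], [−5, 4]]
Q^3 = [[−27, 0], [19, −8]]

0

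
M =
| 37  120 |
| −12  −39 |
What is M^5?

tr M = −2 and det M = −3, so the characteristic polynomial is λ² − (−2)λ + (−3) with roots −3 and 1.
Eigenvectors give P = [[−3, 10], [1, −3]] with P⁻¹ = [[3, 10], [1, 3]], and M = P·diag(−3, 1)·P⁻¹.
Then M^5 = P·diag(−243, 1)·P⁻¹ = [[729, 10], [−243, −3]] · [[3, 10], [1, 3]] = [[2197, 7320], [−732, −2439]].

[[2197, 7320], [−732, −2439]]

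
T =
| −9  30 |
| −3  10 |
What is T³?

T² = T (a projection; rank 1, trace 1), so T³ = T.

[[−9, 30], [−3, 10]]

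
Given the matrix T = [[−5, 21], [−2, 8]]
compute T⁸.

tr T = 3 and det T = 2, so the characteristic polynomial is λ² − (3)λ + (2) with roots 2 and 1.
Eigenvectors give P = [[3, 7], [1, 2]] with P⁻¹ = [[−2, 7], [1, −3]], and T = P·diag(2, 1)·P⁻¹.
Then T⁸ = P·diag(256, 1)·P⁻¹ = [[768, 7], [256, 2]] · [[−2, 7], [1, −3]] = [[−1529, 5355], [−510, 1786]].

[[−1529, 5355], [−510, 1786]]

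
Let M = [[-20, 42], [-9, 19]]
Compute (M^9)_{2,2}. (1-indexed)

3079

tr M = -1 and det M = -2, so the characteristic polynomial is λ² − (-1)λ + (-2) with roots -2 and 1.
Eigenvectors give P = [[-7, 2], [-3, 1]] with P⁻¹ = [[-1, 2], [-3, 7]], and M = P·diag(-2, 1)·P⁻¹.
Then M^9 = P·diag(-512, 1)·P⁻¹ = [[3584, 2], [1536, 1]] · [[-1, 2], [-3, 7]] = [[-3590, 7182], [-1539, 3079]].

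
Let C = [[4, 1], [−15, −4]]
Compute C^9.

[[4, 1], [−15, −4]]

C² = I (check: tr C = 0 and det C = −1), so C^9 = C since 9 is odd.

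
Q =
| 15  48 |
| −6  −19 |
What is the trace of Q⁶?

730

tr Q = −4 and det Q = 3, so the characteristic polynomial is λ² − (−4)λ + (3) with roots −3 and −1.
Eigenvectors give P = [[−8, −3], [3, 1]] with P⁻¹ = [[1, 3], [−3, −8]], and Q = P·diag(−3, −1)·P⁻¹.
Then Q⁶ = P·diag(729, 1)·P⁻¹ = [[−5832, −3], [2187, 1]] · [[1, 3], [−3, −8]] = [[−5823, −17472], [2184, 6553]].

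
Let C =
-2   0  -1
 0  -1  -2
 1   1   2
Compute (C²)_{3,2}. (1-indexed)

1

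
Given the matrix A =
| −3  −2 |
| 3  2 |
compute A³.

A² = [[3, 2], [−3, −2]]
A³ = [[−3, −2], [3, 2]]

[[−3, −2], [3, 2]]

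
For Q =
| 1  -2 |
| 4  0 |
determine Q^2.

[[-7, -2], [4, -8]]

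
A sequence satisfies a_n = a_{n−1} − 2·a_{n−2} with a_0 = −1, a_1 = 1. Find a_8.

11

With companion matrix C = [[1, −2], [1, 0]], [a_n, a_{n−1}]ᵀ = C·[a_{n−1}, a_{n−2}]ᵀ, so [a_8, a_7]ᵀ = C^7·[a_1, a_0]ᵀ.
C^7 = [[−3, −14], [7, −10]], giving [a_8, a_7]ᵀ = [[11], [17]].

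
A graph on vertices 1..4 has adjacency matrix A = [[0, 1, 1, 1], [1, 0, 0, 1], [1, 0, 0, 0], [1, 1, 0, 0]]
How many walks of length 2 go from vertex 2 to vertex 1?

1

The number of length-2 walks from vertex 2 to vertex 1 is entry (2,1) of A^2, where A is the adjacency matrix.
A^2 = [[3, 1, 0, 1], [1, 2, 1, 1], [0, 1, 1, 1], [1, 1, 1, 2]]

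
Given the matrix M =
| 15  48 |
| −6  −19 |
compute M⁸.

tr M = −4 and det M = 3, so the characteristic polynomial is λ² − (−4)λ + (3) with roots −3 and −1.
Eigenvectors give P = [[8, −3], [−3, 1]] with P⁻¹ = [[−1, −3], [−3, −8]], and M = P·diag(−3, −1)·P⁻¹.
Then M⁸ = P·diag(6561, 1)·P⁻¹ = [[52488, −3], [−19683, 1]] · [[−1, −3], [−3, −8]] = [[−52479, −157440], [19680, 59041]].

[[−52479, −157440], [19680, 59041]]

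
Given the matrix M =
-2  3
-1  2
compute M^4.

[[1, 0], [0, 1]]

M² = I (check: tr M = 0 and det M = -1), so M^4 = I since 4 is even.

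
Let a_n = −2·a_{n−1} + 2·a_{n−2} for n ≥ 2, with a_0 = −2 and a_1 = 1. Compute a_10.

−16480

With companion matrix Q = [[−2, 2], [1, 0]], [a_n, a_{n−1}]ᵀ = Q·[a_{n−1}, a_{n−2}]ᵀ, so [a_10, a_9]ᵀ = Q⁹·[a_1, a_0]ᵀ.
Q⁹ = [[−6688, 4896], [2448, −1792]], giving [a_10, a_9]ᵀ = [[−16480], [6032]].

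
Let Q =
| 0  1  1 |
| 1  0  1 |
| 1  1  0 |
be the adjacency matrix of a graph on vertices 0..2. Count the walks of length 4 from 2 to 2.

6

The number of length-4 walks from vertex 2 to vertex 2 is entry (2,2) of Q^4, where Q is the adjacency matrix.
Q^2 = [[2, 1, 1], [1, 2, 1], [1, 1, 2]]
Q^3 = [[2, 3, 3], [3, 2, 3], [3, 3, 2]]
Q^4 = [[6, 5, 5], [5, 6, 5], [5, 5, 6]]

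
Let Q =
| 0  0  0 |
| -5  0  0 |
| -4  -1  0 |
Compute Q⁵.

[[0, 0, 0], [0, 0, 0], [0, 0, 0]]

Q is strictly triangular, hence nilpotent: Q³ = 0, so Q⁵ = 0.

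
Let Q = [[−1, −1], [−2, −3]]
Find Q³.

[[−11, −15], [−30, −41]]

Q² = [[3, 4], [8, 11]]
Q³ = [[−11, −15], [−30, −41]]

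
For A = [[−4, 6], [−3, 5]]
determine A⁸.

[[−254, 510], [−255, 511]]

tr A = 1 and det A = −2, so the characteristic polynomial is λ² − (1)λ + (−2) with roots 2 and −1.
Eigenvectors give P = [[−1, −2], [−1, −1]] with P⁻¹ = [[1, −2], [−1, 1]], and A = P·diag(2, −1)·P⁻¹.
Then A⁸ = P·diag(256, 1)·P⁻¹ = [[−256, −2], [−256, −1]] · [[1, −2], [−1, 1]] = [[−254, 510], [−255, 511]].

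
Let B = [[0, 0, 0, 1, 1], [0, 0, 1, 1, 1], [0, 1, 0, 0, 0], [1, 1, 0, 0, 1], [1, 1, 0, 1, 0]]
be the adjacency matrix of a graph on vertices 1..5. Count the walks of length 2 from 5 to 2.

The number of length-2 walks from vertex 5 to vertex 2 is entry (5,2) of B², where B is the adjacency matrix.
B² = [[2, 2, 0, 1, 1], [2, 3, 0, 1, 1], [0, 0, 1, 1, 1], [1, 1, 1, 3, 2], [1, 1, 1, 2, 3]]

1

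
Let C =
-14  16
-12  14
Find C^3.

[[-56, 64], [-48, 56]]

tr C = 0 and det C = -4, so the characteristic polynomial is λ² − (0)λ + (-4) with roots 2 and -2.
Eigenvectors give P = [[1, 4], [1, 3]] with P⁻¹ = [[-3, 4], [1, -1]], and C = P·diag(2, -2)·P⁻¹.
Then C^3 = P·diag(8, -8)·P⁻¹ = [[8, -32], [8, -24]] · [[-3, 4], [1, -1]] = [[-56, 64], [-48, 56]].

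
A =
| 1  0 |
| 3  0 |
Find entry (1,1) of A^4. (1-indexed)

1

A^2 = [[1, 0], [3, 0]]
A^3 = [[1, 0], [3, 0]]
A^4 = [[1, 0], [3, 0]]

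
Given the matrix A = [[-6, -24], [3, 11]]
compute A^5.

[[-1656, -5064], [633, 1931]]

tr A = 5 and det A = 6, so the characteristic polynomial is λ² − (5)λ + (6) with roots 2 and 3.
Eigenvectors give P = [[-3, -8], [1, 3]] with P⁻¹ = [[-3, -8], [1, 3]], and A = P·diag(2, 3)·P⁻¹.
Then A^5 = P·diag(32, 243)·P⁻¹ = [[-96, -1944], [32, 729]] · [[-3, -8], [1, 3]] = [[-1656, -5064], [633, 1931]].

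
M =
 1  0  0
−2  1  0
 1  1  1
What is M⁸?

M = I + N where N = [[0, 0, 0], [−2, 0, 0], [1, 1, 0]] is strictly lower-triangular, so N³ = 0.
(I + N)⁸ = I + 8·N + 28·N² = [[1, 0, 0], [−16, 1, 0], [−48, 8, 1]].

[[1, 0, 0], [−16, 1, 0], [−48, 8, 1]]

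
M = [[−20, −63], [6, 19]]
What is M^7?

[[−902, −2709], [258, 775]]

tr M = −1 and det M = −2, so the characteristic polynomial is λ² − (−1)λ + (−2) with roots 1 and −2.
Eigenvectors give P = [[−3, 7], [1, −2]] with P⁻¹ = [[2, 7], [1, 3]], and M = P·diag(1, −2)·P⁻¹.
Then M^7 = P·diag(1, −128)·P⁻¹ = [[−3, −896], [1, 256]] · [[2, 7], [1, 3]] = [[−902, −2709], [258, 775]].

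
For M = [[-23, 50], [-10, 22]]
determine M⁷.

[[-11447, 23150], [-4630, 9388]]

tr M = -1 and det M = -6, so the characteristic polynomial is λ² − (-1)λ + (-6) with roots -3 and 2.
Eigenvectors give P = [[5, 2], [2, 1]] with P⁻¹ = [[1, -2], [-2, 5]], and M = P·diag(-3, 2)·P⁻¹.
Then M⁷ = P·diag(-2187, 128)·P⁻¹ = [[-10935, 256], [-4374, 128]] · [[1, -2], [-2, 5]] = [[-11447, 23150], [-4630, 9388]].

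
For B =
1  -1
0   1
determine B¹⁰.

[[1, -10], [0, 1]]

B = I + N where N = [[0, -1], [0, 0]] is strictly upper-triangular, so N² = 0.
(I + N)¹⁰ = I + 10·N = [[1, -10], [0, 1]].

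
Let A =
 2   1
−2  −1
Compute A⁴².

A² = A (a projection; rank 1, trace 1), so A⁴² = A.

[[2, 1], [−2, −1]]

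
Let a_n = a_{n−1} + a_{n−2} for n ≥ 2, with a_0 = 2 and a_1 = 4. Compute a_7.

68

With companion matrix Q = [[1, 1], [1, 0]], [a_n, a_{n−1}]ᵀ = Q·[a_{n−1}, a_{n−2}]ᵀ, so [a_7, a_6]ᵀ = Q^6·[a_1, a_0]ᵀ.
Q^6 = [[13, 8], [8, 5]], giving [a_7, a_6]ᵀ = [[68], [42]].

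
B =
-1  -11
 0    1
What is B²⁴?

B² = I (check: tr B = 0 and det B = -1), so B²⁴ = I since 24 is even.

[[1, 0], [0, 1]]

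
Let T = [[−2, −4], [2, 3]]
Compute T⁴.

[[8, 12], [−6, −7]]

T² = [[−4, −4], [2, 1]]
T³ = [[0, 4], [−2, −5]]
T⁴ = [[8, 12], [−6, −7]]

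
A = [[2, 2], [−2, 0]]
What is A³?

A² = [[0, 4], [−4, −4]]
A³ = [[−8, 0], [0, −8]]

[[−8, 0], [0, −8]]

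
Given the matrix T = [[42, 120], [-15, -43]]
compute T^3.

[[288, 840], [-105, -307]]

tr T = -1 and det T = -6, so the characteristic polynomial is λ² − (-1)λ + (-6) with roots 2 and -3.
Eigenvectors give P = [[-3, 8], [1, -3]] with P⁻¹ = [[-3, -8], [-1, -3]], and T = P·diag(2, -3)·P⁻¹.
Then T^3 = P·diag(8, -27)·P⁻¹ = [[-24, -216], [8, 81]] · [[-3, -8], [-1, -3]] = [[288, 840], [-105, -307]].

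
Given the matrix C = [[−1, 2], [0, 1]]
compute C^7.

[[−1, 2], [0, 1]]

C² = I (check: tr C = 0 and det C = −1), so C^7 = C since 7 is odd.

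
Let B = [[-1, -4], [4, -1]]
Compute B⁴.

B² = [[-15, 8], [-8, -15]]
B³ = [[47, 52], [-52, 47]]
B⁴ = [[161, -240], [240, 161]]

[[161, -240], [240, 161]]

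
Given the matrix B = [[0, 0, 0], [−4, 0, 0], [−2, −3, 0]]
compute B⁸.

[[0, 0, 0], [0, 0, 0], [0, 0, 0]]

B is strictly triangular, hence nilpotent: B³ = 0, so B⁸ = 0.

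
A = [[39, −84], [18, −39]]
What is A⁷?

tr A = 0 and det A = −9, so the characteristic polynomial is λ² − (0)λ + (−9) with roots 3 and −3.
Eigenvectors give P = [[7, 2], [3, 1]] with P⁻¹ = [[1, −2], [−3, 7]], and A = P·diag(3, −3)·P⁻¹.
Then A⁷ = P·diag(2187, −2187)·P⁻¹ = [[15309, −4374], [6561, −2187]] · [[1, −2], [−3, 7]] = [[28431, −61236], [13122, −28431]].

[[28431, −61236], [13122, −28431]]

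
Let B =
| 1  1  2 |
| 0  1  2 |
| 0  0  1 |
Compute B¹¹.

B = I + N where N = [[0, 1, 2], [0, 0, 2], [0, 0, 0]] is strictly upper-triangular, so N³ = 0.
(I + N)¹¹ = I + 11·N + 55·N² = [[1, 11, 132], [0, 1, 22], [0, 0, 1]].

[[1, 11, 132], [0, 1, 22], [0, 0, 1]]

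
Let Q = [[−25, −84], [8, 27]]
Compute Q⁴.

[[−479, −1680], [160, 561]]

tr Q = 2 and det Q = −3, so the characteristic polynomial is λ² − (2)λ + (−3) with roots 3 and −1.
Eigenvectors give P = [[−3, 7], [1, −2]] with P⁻¹ = [[2, 7], [1, 3]], and Q = P·diag(3, −1)·P⁻¹.
Then Q⁴ = P·diag(81, 1)·P⁻¹ = [[−243, 7], [81, −2]] · [[2, 7], [1, 3]] = [[−479, −1680], [160, 561]].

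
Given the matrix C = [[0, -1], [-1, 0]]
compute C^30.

C² = I (check: tr C = 0 and det C = -1), so C^30 = I since 30 is even.

[[1, 0], [0, 1]]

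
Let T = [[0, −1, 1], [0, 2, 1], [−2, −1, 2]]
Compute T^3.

T^2 = [[−2, −3, 1], [−2, 3, 4], [−4, −2, 1]]
T^3 = [[−2, −5, −3], [−8, 4, 9], [−2, −1, −4]]

[[−2, −5, −3], [−8, 4, 9], [−2, −1, −4]]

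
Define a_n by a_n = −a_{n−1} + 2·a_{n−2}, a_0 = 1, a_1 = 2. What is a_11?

With companion matrix B = [[−1, 2], [1, 0]], [a_n, a_{n−1}]ᵀ = B·[a_{n−1}, a_{n−2}]ᵀ, so [a_11, a_10]ᵀ = B¹⁰·[a_1, a_0]ᵀ.
B¹⁰ = [[683, −682], [−341, 342]], giving [a_11, a_10]ᵀ = [[684], [−340]].

684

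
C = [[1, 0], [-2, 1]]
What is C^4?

C = I + N where N = [[0, 0], [-2, 0]] is strictly lower-triangular, so N^2 = 0.
(I + N)^4 = I + 4·N = [[1, 0], [-8, 1]].

[[1, 0], [-8, 1]]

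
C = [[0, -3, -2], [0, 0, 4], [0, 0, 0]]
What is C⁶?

[[0, 0, 0], [0, 0, 0], [0, 0, 0]]

C is strictly triangular, hence nilpotent: C³ = 0, so C⁶ = 0.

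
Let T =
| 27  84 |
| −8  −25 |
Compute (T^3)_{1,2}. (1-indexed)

588

tr T = 2 and det T = −3, so the characteristic polynomial is λ² − (2)λ + (−3) with roots 3 and −1.
Eigenvectors give P = [[7, −3], [−2, 1]] with P⁻¹ = [[1, 3], [2, 7]], and T = P·diag(3, −1)·P⁻¹.
Then T^3 = P·diag(27, −1)·P⁻¹ = [[189, 3], [−54, −1]] · [[1, 3], [2, 7]] = [[195, 588], [−56, −169]].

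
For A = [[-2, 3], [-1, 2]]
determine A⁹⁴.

A² = I (check: tr A = 0 and det A = -1), so A⁹⁴ = I since 94 is even.

[[1, 0], [0, 1]]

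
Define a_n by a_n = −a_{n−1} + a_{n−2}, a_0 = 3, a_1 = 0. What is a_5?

−9

With companion matrix A = [[−1, 1], [1, 0]], [a_n, a_{n−1}]ᵀ = A·[a_{n−1}, a_{n−2}]ᵀ, so [a_5, a_4]ᵀ = A^4·[a_1, a_0]ᵀ.
A^4 = [[5, −3], [−3, 2]], giving [a_5, a_4]ᵀ = [[−9], [6]].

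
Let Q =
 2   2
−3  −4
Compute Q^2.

[[−2, −4], [6, 10]]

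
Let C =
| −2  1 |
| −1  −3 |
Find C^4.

[[−16, −55], [55, 39]]

C^2 = [[3, −5], [5, 8]]
C^3 = [[−1, 18], [−18, −19]]
C^4 = [[−16, −55], [55, 39]]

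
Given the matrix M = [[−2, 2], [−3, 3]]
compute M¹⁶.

M² = M (a projection; rank 1, trace 1), so M¹⁶ = M.

[[−2, 2], [−3, 3]]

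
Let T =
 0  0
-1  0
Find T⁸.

T is strictly triangular, hence nilpotent: T² = 0, so T⁸ = 0.

[[0, 0], [0, 0]]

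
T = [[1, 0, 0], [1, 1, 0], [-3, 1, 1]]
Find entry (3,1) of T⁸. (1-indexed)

T = I + N where N = [[0, 0, 0], [1, 0, 0], [-3, 1, 0]] is strictly lower-triangular, so N³ = 0.
(I + N)⁸ = I + 8·N + 28·N² = [[1, 0, 0], [8, 1, 0], [4, 8, 1]].

4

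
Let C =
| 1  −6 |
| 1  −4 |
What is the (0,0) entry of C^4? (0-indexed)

−29

tr C = −3 and det C = 2, so the characteristic polynomial is λ² − (−3)λ + (2) with roots −2 and −1.
Eigenvectors give P = [[−2, 3], [−1, 1]] with P⁻¹ = [[1, −3], [1, −2]], and C = P·diag(−2, −1)·P⁻¹.
Then C^4 = P·diag(16, 1)·P⁻¹ = [[−32, 3], [−16, 1]] · [[1, −3], [1, −2]] = [[−29, 90], [−15, 46]].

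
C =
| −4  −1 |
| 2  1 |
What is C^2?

[[14, 3], [−6, −1]]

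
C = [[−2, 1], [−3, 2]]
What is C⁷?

C² = I (check: tr C = 0 and det C = −1), so C⁷ = C since 7 is odd.

[[−2, 1], [−3, 2]]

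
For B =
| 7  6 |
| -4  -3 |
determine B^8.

tr B = 4 and det B = 3, so the characteristic polynomial is λ² − (4)λ + (3) with roots 1 and 3.
Eigenvectors give P = [[-1, 3], [1, -2]] with P⁻¹ = [[2, 3], [1, 1]], and B = P·diag(1, 3)·P⁻¹.
Then B^8 = P·diag(1, 6561)·P⁻¹ = [[-1, 19683], [1, -13122]] · [[2, 3], [1, 1]] = [[19681, 19680], [-13120, -13119]].

[[19681, 19680], [-13120, -13119]]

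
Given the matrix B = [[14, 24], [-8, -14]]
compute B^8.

[[256, 0], [0, 256]]

tr B = 0 and det B = -4, so the characteristic polynomial is λ² − (0)λ + (-4) with roots -2 and 2.
Eigenvectors give P = [[3, -2], [-2, 1]] with P⁻¹ = [[-1, -2], [-2, -3]], and B = P·diag(-2, 2)·P⁻¹.
Then B^8 = P·diag(256, 256)·P⁻¹ = [[768, -512], [-512, 256]] · [[-1, -2], [-2, -3]] = [[256, 0], [0, 256]].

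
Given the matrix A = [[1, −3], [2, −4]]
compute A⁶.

tr A = −3 and det A = 2, so the characteristic polynomial is λ² − (−3)λ + (2) with roots −1 and −2.
Eigenvectors give P = [[3, −1], [2, −1]] with P⁻¹ = [[1, −1], [2, −3]], and A = P·diag(−1, −2)·P⁻¹.
Then A⁶ = P·diag(1, 64)·P⁻¹ = [[3, −64], [2, −64]] · [[1, −1], [2, −3]] = [[−125, 189], [−126, 190]].

[[−125, 189], [−126, 190]]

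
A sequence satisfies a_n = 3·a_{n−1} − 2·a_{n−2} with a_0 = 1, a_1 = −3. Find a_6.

−251

With companion matrix T = [[3, −2], [1, 0]], [a_n, a_{n−1}]ᵀ = T·[a_{n−1}, a_{n−2}]ᵀ, so [a_6, a_5]ᵀ = T⁵·[a_1, a_0]ᵀ.
T⁵ = [[63, −62], [31, −30]], giving [a_6, a_5]ᵀ = [[−251], [−123]].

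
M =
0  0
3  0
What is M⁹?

M is strictly triangular, hence nilpotent: M² = 0, so M⁹ = 0.

[[0, 0], [0, 0]]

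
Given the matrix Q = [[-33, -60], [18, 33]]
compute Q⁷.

[[-24057, -43740], [13122, 24057]]

tr Q = 0 and det Q = -9, so the characteristic polynomial is λ² − (0)λ + (-9) with roots -3 and 3.
Eigenvectors give P = [[2, 5], [-1, -3]] with P⁻¹ = [[3, 5], [-1, -2]], and Q = P·diag(-3, 3)·P⁻¹.
Then Q⁷ = P·diag(-2187, 2187)·P⁻¹ = [[-4374, 10935], [2187, -6561]] · [[3, 5], [-1, -2]] = [[-24057, -43740], [13122, 24057]].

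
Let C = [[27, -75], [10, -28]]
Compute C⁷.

[[11703, -34725], [4630, -13762]]

tr C = -1 and det C = -6, so the characteristic polynomial is λ² − (-1)λ + (-6) with roots -3 and 2.
Eigenvectors give P = [[-5, 3], [-2, 1]] with P⁻¹ = [[1, -3], [2, -5]], and C = P·diag(-3, 2)·P⁻¹.
Then C⁷ = P·diag(-2187, 128)·P⁻¹ = [[10935, 384], [4374, 128]] · [[1, -3], [2, -5]] = [[11703, -34725], [4630, -13762]].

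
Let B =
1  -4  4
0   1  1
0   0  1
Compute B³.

B = I + N where N = [[0, -4, 4], [0, 0, 1], [0, 0, 0]] is strictly upper-triangular, so N³ = 0.
(I + N)³ = I + 3·N + 3·N² = [[1, -12, 0], [0, 1, 3], [0, 0, 1]].

[[1, -12, 0], [0, 1, 3], [0, 0, 1]]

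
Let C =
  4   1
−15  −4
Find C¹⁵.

[[4, 1], [−15, −4]]

C² = I (check: tr C = 0 and det C = −1), so C¹⁵ = C since 15 is odd.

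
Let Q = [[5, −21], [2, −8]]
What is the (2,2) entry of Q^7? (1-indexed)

tr Q = −3 and det Q = 2, so the characteristic polynomial is λ² − (−3)λ + (2) with roots −2 and −1.
Eigenvectors give P = [[3, 7], [1, 2]] with P⁻¹ = [[−2, 7], [1, −3]], and Q = P·diag(−2, −1)·P⁻¹.
Then Q^7 = P·diag(−128, −1)·P⁻¹ = [[−384, −7], [−128, −2]] · [[−2, 7], [1, −3]] = [[761, −2667], [254, −890]].

−890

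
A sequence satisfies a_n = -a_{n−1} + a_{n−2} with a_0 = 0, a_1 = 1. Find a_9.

With companion matrix Q = [[-1, 1], [1, 0]], [a_n, a_{n−1}]ᵀ = Q·[a_{n−1}, a_{n−2}]ᵀ, so [a_9, a_8]ᵀ = Q⁸·[a_1, a_0]ᵀ.
Q⁸ = [[34, -21], [-21, 13]], giving [a_9, a_8]ᵀ = [[34], [-21]].

34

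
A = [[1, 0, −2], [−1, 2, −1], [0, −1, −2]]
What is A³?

[[−1, 2, −8], [−8, 8, −3], [1, −5, −12]]

A² = [[1, 2, 2], [−3, 5, 2], [1, 0, 5]]
A³ = [[−1, 2, −8], [−8, 8, −3], [1, −5, −12]]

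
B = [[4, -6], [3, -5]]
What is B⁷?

tr B = -1 and det B = -2, so the characteristic polynomial is λ² − (-1)λ + (-2) with roots 1 and -2.
Eigenvectors give P = [[2, -1], [1, -1]] with P⁻¹ = [[1, -1], [1, -2]], and B = P·diag(1, -2)·P⁻¹.
Then B⁷ = P·diag(1, -128)·P⁻¹ = [[2, 128], [1, 128]] · [[1, -1], [1, -2]] = [[130, -258], [129, -257]].

[[130, -258], [129, -257]]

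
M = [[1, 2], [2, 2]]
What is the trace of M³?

45

M² = [[5, 6], [6, 8]]
M³ = [[17, 22], [22, 28]]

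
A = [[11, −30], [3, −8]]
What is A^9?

tr A = 3 and det A = 2, so the characteristic polynomial is λ² − (3)λ + (2) with roots 2 and 1.
Eigenvectors give P = [[10, 3], [3, 1]] with P⁻¹ = [[1, −3], [−3, 10]], and A = P·diag(2, 1)·P⁻¹.
Then A^9 = P·diag(512, 1)·P⁻¹ = [[5120, 3], [1536, 1]] · [[1, −3], [−3, 10]] = [[5111, −15330], [1533, −4598]].

[[5111, −15330], [1533, −4598]]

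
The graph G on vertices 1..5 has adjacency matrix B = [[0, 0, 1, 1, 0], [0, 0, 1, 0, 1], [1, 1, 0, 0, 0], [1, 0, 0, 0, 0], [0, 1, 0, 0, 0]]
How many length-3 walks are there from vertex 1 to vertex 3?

The number of length-3 walks from vertex 1 to vertex 3 is entry (1,3) of B^3, where B is the adjacency matrix.
B^2 = [[2, 1, 0, 0, 0], [1, 2, 0, 0, 0], [0, 0, 2, 1, 1], [0, 0, 1, 1, 0], [0, 0, 1, 0, 1]]
B^3 = [[0, 0, 3, 2, 1], [0, 0, 3, 1, 2], [3, 3, 0, 0, 0], [2, 1, 0, 0, 0], [1, 2, 0, 0, 0]]

3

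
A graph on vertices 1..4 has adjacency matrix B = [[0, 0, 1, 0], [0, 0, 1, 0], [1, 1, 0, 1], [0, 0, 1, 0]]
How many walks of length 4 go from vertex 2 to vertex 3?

0

The number of length-4 walks from vertex 2 to vertex 3 is entry (2,3) of B⁴, where B is the adjacency matrix.
B² = [[1, 1, 0, 1], [1, 1, 0, 1], [0, 0, 3, 0], [1, 1, 0, 1]]
B³ = [[0, 0, 3, 0], [0, 0, 3, 0], [3, 3, 0, 3], [0, 0, 3, 0]]
B⁴ = [[3, 3, 0, 3], [3, 3, 0, 3], [0, 0, 9, 0], [3, 3, 0, 3]]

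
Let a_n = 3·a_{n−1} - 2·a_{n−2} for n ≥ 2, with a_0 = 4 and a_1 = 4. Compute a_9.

4

With companion matrix A = [[3, -2], [1, 0]], [a_n, a_{n−1}]ᵀ = A·[a_{n−1}, a_{n−2}]ᵀ, so [a_9, a_8]ᵀ = A⁸·[a_1, a_0]ᵀ.
A⁸ = [[511, -510], [255, -254]], giving [a_9, a_8]ᵀ = [[4], [4]].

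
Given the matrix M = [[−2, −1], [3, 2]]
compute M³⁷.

M² = I (check: tr M = 0 and det M = −1), so M³⁷ = M since 37 is odd.

[[−2, −1], [3, 2]]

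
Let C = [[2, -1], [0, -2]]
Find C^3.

[[8, -4], [0, -8]]

C^2 = [[4, 0], [0, 4]]
C^3 = [[8, -4], [0, -8]]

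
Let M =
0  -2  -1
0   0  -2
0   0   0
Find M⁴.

M is strictly triangular, hence nilpotent: M³ = 0, so M⁴ = 0.

[[0, 0, 0], [0, 0, 0], [0, 0, 0]]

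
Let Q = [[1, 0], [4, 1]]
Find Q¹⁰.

Q = I + N where N = [[0, 0], [4, 0]] is strictly lower-triangular, so N² = 0.
(I + N)¹⁰ = I + 10·N = [[1, 0], [40, 1]].

[[1, 0], [40, 1]]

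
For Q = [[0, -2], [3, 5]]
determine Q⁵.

[[-390, -422], [633, 665]]

tr Q = 5 and det Q = 6, so the characteristic polynomial is λ² − (5)λ + (6) with roots 2 and 3.
Eigenvectors give P = [[-1, -2], [1, 3]] with P⁻¹ = [[-3, -2], [1, 1]], and Q = P·diag(2, 3)·P⁻¹.
Then Q⁵ = P·diag(32, 243)·P⁻¹ = [[-32, -486], [32, 729]] · [[-3, -2], [1, 1]] = [[-390, -422], [633, 665]].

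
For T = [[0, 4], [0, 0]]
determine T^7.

T is strictly triangular, hence nilpotent: T^2 = 0, so T^7 = 0.

[[0, 0], [0, 0]]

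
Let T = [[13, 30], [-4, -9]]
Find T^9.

tr T = 4 and det T = 3, so the characteristic polynomial is λ² − (4)λ + (3) with roots 1 and 3.
Eigenvectors give P = [[-5, 3], [2, -1]] with P⁻¹ = [[1, 3], [2, 5]], and T = P·diag(1, 3)·P⁻¹.
Then T^9 = P·diag(1, 19683)·P⁻¹ = [[-5, 59049], [2, -19683]] · [[1, 3], [2, 5]] = [[118093, 295230], [-39364, -98409]].

[[118093, 295230], [-39364, -98409]]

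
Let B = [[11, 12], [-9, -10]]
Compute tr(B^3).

tr B = 1 and det B = -2, so the characteristic polynomial is λ² − (1)λ + (-2) with roots -1 and 2.
Eigenvectors give P = [[1, 4], [-1, -3]] with P⁻¹ = [[-3, -4], [1, 1]], and B = P·diag(-1, 2)·P⁻¹.
Then B^3 = P·diag(-1, 8)·P⁻¹ = [[-1, 32], [1, -24]] · [[-3, -4], [1, 1]] = [[35, 36], [-27, -28]].

7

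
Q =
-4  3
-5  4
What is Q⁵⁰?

[[1, 0], [0, 1]]

Q² = I (check: tr Q = 0 and det Q = -1), so Q⁵⁰ = I since 50 is even.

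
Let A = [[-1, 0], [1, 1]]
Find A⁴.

[[1, 0], [0, 1]]

A² = [[1, 0], [0, 1]]
A³ = [[-1, 0], [1, 1]]
A⁴ = [[1, 0], [0, 1]]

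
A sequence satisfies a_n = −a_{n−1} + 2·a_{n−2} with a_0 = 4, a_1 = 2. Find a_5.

With companion matrix C = [[−1, 2], [1, 0]], [a_n, a_{n−1}]ᵀ = C·[a_{n−1}, a_{n−2}]ᵀ, so [a_5, a_4]ᵀ = C⁴·[a_1, a_0]ᵀ.
C⁴ = [[11, −10], [−5, 6]], giving [a_5, a_4]ᵀ = [[−18], [14]].

−18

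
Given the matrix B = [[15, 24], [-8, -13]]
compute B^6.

[[2913, 4368], [-1456, -2183]]

tr B = 2 and det B = -3, so the characteristic polynomial is λ² − (2)λ + (-3) with roots -1 and 3.
Eigenvectors give P = [[3, 2], [-2, -1]] with P⁻¹ = [[-1, -2], [2, 3]], and B = P·diag(-1, 3)·P⁻¹.
Then B^6 = P·diag(1, 729)·P⁻¹ = [[3, 1458], [-2, -729]] · [[-1, -2], [2, 3]] = [[2913, 4368], [-1456, -2183]].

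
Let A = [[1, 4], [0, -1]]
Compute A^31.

A² = I (check: tr A = 0 and det A = -1), so A^31 = A since 31 is odd.

[[1, 4], [0, -1]]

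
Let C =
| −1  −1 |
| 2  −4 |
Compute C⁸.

tr C = −5 and det C = 6, so the characteristic polynomial is λ² − (−5)λ + (6) with roots −3 and −2.
Eigenvectors give P = [[−1, 1], [−2, 1]] with P⁻¹ = [[1, −1], [2, −1]], and C = P·diag(−3, −2)·P⁻¹.
Then C⁸ = P·diag(6561, 256)·P⁻¹ = [[−6561, 256], [−13122, 256]] · [[1, −1], [2, −1]] = [[−6049, 6305], [−12610, 12866]].

[[−6049, 6305], [−12610, 12866]]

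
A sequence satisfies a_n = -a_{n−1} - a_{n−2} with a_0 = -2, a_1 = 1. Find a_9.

-2

With companion matrix M = [[-1, -1], [1, 0]], [a_n, a_{n−1}]ᵀ = M·[a_{n−1}, a_{n−2}]ᵀ, so [a_9, a_8]ᵀ = M⁸·[a_1, a_0]ᵀ.
M⁸ = [[0, 1], [-1, -1]], giving [a_9, a_8]ᵀ = [[-2], [1]].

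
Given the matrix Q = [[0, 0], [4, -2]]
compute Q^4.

[[0, 0], [-32, 16]]

Q^2 = [[0, 0], [-8, 4]]
Q^3 = [[0, 0], [16, -8]]
Q^4 = [[0, 0], [-32, 16]]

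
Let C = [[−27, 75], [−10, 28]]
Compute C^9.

[[−101487, 302925], [−40390, 120658]]

tr C = 1 and det C = −6, so the characteristic polynomial is λ² − (1)λ + (−6) with roots −2 and 3.
Eigenvectors give P = [[3, −5], [1, −2]] with P⁻¹ = [[2, −5], [1, −3]], and C = P·diag(−2, 3)·P⁻¹.
Then C^9 = P·diag(−512, 19683)·P⁻¹ = [[−1536, −98415], [−512, −39366]] · [[2, −5], [1, −3]] = [[−101487, 302925], [−40390, 120658]].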